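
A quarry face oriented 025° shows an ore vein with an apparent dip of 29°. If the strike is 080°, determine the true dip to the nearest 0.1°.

34.1°

β = acute angle between strike 080° and section 025° = 55°.
tan δ = tan α / sin β = tan 29° / sin 55° = 0.5543 / 0.8192 = 0.6767
true dip = arctan 0.6767 = 34.09°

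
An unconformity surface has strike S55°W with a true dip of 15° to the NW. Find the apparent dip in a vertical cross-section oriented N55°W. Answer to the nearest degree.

14°

The section lies 70° from the strike.
tan α = tan 15° × sin 70° = 0.2679 × 0.9397 = 0.2518
α = arctan(0.2518) = 14.13°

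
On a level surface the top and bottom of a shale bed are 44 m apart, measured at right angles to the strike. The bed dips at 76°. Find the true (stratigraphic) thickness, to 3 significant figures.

42.7 m

True thickness t = w · sin(dip) = 44 × sin 76°
t = 44 × 0.9703 = 42.693 m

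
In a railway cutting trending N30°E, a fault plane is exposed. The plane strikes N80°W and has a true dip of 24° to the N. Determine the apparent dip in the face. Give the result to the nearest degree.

Angle between strike (N80°W) and section (N30°E): β = 70°.
tan α = tan 24° × sin 70° = 0.4452 × 0.9397 = 0.4184
apparent dip = arctan 0.4184 = 22.70°

23°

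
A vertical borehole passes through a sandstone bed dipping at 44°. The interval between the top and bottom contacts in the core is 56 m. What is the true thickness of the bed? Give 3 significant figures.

40.3 m

True thickness t = h · cos(dip) = 56 × cos 44°
t = 56 × 0.7193 = 40.283 m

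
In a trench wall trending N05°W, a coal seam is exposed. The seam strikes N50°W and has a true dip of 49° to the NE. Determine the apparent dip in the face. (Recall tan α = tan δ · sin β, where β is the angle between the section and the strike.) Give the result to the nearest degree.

Angle between strike (N50°W) and section (N05°W): β = 45°.
tan(apparent dip) = tan 49° · sin 45° = 0.8134
α = arctan(0.8134) = 39.13°

39°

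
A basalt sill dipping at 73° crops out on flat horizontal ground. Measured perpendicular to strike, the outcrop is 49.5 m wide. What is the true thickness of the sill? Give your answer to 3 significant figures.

True thickness t = w · sin(dip) = 49.5 × sin 73°
t = 49.5 × 0.9563 = 47.337 m

47.3 m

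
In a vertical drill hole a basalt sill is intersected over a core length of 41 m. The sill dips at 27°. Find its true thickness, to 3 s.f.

True thickness t = h · cos(dip) = 41 × cos 27°
t = 41 × 0.8910 = 36.531 m

36.5 m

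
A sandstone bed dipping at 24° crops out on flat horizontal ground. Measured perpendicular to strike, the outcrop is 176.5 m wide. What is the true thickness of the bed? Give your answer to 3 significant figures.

71.8 m

True thickness t = w · sin(dip) = 176.5 × sin 24°
t = 176.5 × 0.4067 = 71.789 m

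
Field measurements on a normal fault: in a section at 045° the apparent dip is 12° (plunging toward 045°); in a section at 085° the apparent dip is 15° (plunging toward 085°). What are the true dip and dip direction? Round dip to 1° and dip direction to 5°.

true dip 15°, dip direction 085°

Each apparent-dip line lies in the plane. As unit vectors (x east, y north, z up), v₁ plunges 12°→045° and v₂ plunges 15°→085°.
The plane normal is n = v₁ × v₂ ∝ (0.162, 0.021, 0.607).
True dip = arccos(n_z / |n|) = arccos(0.9659) = 15.0°.
Dip direction = atan2(0.162, 0.021) = 83° (azimuth of n's horizontal projection).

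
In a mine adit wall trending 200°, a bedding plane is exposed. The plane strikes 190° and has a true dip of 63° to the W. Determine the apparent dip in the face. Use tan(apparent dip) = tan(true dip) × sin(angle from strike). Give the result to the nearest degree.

19°

The strike is 190° and the section trends 200°; the acute angle between them is β = 10°.
tan(apparent dip) = tan 63° · sin 10° = 0.3408
α = arctan(0.3408) = 18.82°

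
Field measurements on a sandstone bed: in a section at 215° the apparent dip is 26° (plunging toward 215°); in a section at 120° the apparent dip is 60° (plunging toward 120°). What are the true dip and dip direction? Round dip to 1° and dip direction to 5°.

true dip 62°, dip direction 140°

The two traces are lines in the plane: v₁ = (sin 215°·cos 26°, cos 215°·cos 26°, −sin 26°), v₂ = (sin 120°·cos 60°, cos 120°·cos 60°, −sin 60°).
Cross product v₁ × v₂ gives the pole to the plane: n ∝ (0.528, -0.636, 0.448).
tan δ = √(n_x²+n_y²)/n_z = 0.827/0.448, so δ = 61.6°.
The horizontal component of n points toward azimuth atan2(n_x, n_y) = 140°, the dip direction.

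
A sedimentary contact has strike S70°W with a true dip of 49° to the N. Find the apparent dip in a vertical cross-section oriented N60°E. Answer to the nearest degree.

The section lies 10° from the strike.
tan(apparent dip) = tan 49° · sin 10° = 0.1998
α = arctan(0.1998) = 11.30°

11°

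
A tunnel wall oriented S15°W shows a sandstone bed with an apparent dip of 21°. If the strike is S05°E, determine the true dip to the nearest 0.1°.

β = acute angle between strike S05°E and section S15°W = 20°.
tan(true dip) = tan 21° / sin 20° = 1.1223
true dip = arctan 1.1223 = 48.30°

48.3°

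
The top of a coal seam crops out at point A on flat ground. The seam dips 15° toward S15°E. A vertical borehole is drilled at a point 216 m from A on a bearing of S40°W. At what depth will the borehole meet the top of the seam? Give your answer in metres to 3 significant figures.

33.2 m

The hole lies 55° from the dip direction, so the down-dip offset is 216 × cos 55° = 123.89 m.
Depth = down-dip offset × tan(dip) = 123.89 × tan 15° = 123.89 × 0.2679
Depth = 33.20 m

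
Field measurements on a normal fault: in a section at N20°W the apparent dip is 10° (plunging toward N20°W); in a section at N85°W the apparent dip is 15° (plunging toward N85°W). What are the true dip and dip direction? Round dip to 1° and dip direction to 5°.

true dip 15°, dip direction 290°

Each apparent-dip line lies in the plane. As unit vectors (x east, y north, z up), v₁ plunges 10°→N20°W and v₂ plunges 15°→N85°W.
n = v₁ × v₂ = (-0.225, 0.080, 0.862) (taken with n_z > 0).
tan δ = √(n_x²+n_y²)/n_z = 0.239/0.862, so δ = 15.5°.
The horizontal component of n points toward azimuth atan2(n_x, n_y) = 290°, the dip direction.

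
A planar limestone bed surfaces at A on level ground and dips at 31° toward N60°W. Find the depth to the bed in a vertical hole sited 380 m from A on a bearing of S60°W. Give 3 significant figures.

The hole lies 60° from the dip direction, so the down-dip offset is 380 × cos 60° = 190.00 m.
Depth = down-dip offset × tan(dip) = 190.00 × tan 31° = 190.00 × 0.6009
Depth = 114.16 m

114 m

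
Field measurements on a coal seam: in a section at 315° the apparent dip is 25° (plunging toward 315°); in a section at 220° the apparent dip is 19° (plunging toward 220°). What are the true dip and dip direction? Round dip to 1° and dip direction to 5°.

The two traces are lines in the plane: v₁ = (sin 315°·cos 25°, cos 315°·cos 25°, −sin 25°), v₂ = (sin 220°·cos 19°, cos 220°·cos 19°, −sin 19°).
The plane normal is n = v₁ × v₂ ∝ (-0.515, 0.048, 0.854).
Dip δ = arctan(|n_h|/n_z) = arctan(0.517/0.854) = 31.2°.
Dip direction = atan2(-0.515, 0.048) = 275° (azimuth of n's horizontal projection).

true dip 31°, dip direction 275°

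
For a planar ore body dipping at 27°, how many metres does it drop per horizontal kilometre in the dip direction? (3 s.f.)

510 m

drop per km = 1000 × tan 27° = 1000 × 0.5095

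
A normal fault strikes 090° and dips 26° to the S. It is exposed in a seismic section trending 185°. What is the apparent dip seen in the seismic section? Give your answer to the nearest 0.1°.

25.9°

The strike is 090° and the section trends 185°; the acute angle between them is β = 85°.
tan α = tan 26° × sin 85° = 0.4877 × 0.9962 = 0.4859
apparent dip = arctan 0.4859 = 25.91°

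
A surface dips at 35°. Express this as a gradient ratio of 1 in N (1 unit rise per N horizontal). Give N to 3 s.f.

1 in 1.43

1 : N means tan θ = 1/N, so N = 1/tan 35° = 1/0.7002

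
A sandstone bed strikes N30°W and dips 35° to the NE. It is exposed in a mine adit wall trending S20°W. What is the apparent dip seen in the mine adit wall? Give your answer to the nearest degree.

Angle between strike (N30°W) and section (S20°W): β = 50°.
tan α = tan 35° × sin 50° = 0.7002 × 0.7660 = 0.5364
α = arctan(0.5364) = 28.21°

28°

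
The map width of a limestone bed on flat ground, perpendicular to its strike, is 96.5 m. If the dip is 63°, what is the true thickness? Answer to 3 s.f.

True thickness t = w · sin(dip) = 96.5 × sin 63°
t = 96.5 × 0.8910 = 85.982 m

86.0 m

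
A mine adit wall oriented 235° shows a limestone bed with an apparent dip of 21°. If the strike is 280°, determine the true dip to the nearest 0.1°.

The section is 45° from the strike.
tan δ = tan α / sin β = tan 21° / sin 45° = 0.3839 / 0.7071 = 0.5429
true dip = arctan 0.5429 = 28.50°

28.5°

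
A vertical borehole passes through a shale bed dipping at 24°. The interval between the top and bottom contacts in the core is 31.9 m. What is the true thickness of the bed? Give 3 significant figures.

True thickness t = h · cos(dip) = 31.9 × cos 24°
t = 31.9 × 0.9135 = 29.142 m

29.1 m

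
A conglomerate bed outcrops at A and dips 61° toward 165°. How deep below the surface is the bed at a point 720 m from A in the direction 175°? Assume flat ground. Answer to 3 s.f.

The hole lies 10° from the dip direction, so the down-dip offset is 720 × cos 10° = 709.06 m.
Depth = down-dip offset × tan(dip) = 709.06 × tan 61° = 709.06 × 1.8040
Depth = 1279.18 m

1280 m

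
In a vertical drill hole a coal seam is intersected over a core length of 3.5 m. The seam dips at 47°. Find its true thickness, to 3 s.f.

True thickness t = h · cos(dip) = 3.5 × cos 47°
t = 3.5 × 0.6820 = 2.387 m

2.39 m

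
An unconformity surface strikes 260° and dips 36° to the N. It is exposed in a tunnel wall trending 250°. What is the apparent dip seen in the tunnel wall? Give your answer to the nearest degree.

The strike is 260° and the section trends 250°; the acute angle between them is β = 10°.
tan(apparent dip) = tan 36° · sin 10° = 0.1262
apparent dip = arctan 0.1262 = 7.19°

7°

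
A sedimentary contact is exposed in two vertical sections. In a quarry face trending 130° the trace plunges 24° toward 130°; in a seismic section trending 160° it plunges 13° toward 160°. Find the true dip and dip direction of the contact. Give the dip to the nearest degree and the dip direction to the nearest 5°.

true dip 28°, dip direction 095°

Each apparent-dip line lies in the plane. As unit vectors (x east, y north, z up), v₁ plunges 24°→130° and v₂ plunges 13°→160°.
The plane normal is n = v₁ × v₂ ∝ (0.240, -0.022, 0.445).
True dip = arccos(n_z / |n|) = arccos(0.8791) = 28.5°.
Dip direction = atan2(0.240, -0.022) = 95° (azimuth of n's horizontal projection).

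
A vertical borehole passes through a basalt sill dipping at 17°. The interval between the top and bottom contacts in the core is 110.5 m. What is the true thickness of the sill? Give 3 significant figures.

106 m

True thickness t = h · cos(dip) = 110.5 × cos 17°
t = 110.5 × 0.9563 = 105.672 m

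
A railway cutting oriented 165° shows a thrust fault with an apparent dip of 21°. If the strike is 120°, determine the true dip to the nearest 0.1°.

28.5°

The section is 45° from the strike.
tan δ = tan α / sin β = tan 21° / sin 45° = 0.3839 / 0.7071 = 0.5429
δ = arctan(0.5429) = 28.50°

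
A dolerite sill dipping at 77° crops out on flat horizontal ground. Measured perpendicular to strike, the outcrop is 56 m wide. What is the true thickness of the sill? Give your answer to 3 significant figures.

True thickness t = w · sin(dip) = 56 × sin 77°
t = 56 × 0.9744 = 54.565 m

54.6 m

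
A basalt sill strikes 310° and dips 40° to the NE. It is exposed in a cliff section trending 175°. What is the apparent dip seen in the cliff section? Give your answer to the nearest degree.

The strike is 310° and the section trends 175°; the acute angle between them is β = 45°.
tan(apparent dip) = tan 40° · sin 45° = 0.5933
apparent dip = arctan 0.5933 = 30.68°

31°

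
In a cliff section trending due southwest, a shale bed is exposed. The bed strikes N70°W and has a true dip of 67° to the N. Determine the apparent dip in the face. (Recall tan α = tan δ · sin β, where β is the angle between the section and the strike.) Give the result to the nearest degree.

65°

The strike is N70°W and the section trends due southwest; the acute angle between them is β = 65°.
tan α = tan 67° × sin 65° = 2.3559 × 0.9063 = 2.1351
apparent dip = arctan 2.1351 = 64.90°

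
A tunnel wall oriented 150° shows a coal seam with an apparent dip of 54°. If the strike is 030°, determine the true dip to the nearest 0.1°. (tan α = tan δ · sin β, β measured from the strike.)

57.8°

The section is 60° from the strike.
tan δ = tan α / sin β = tan 54° / sin 60° = 1.3764 / 0.8660 = 1.5893
true dip = arctan 1.5893 = 57.82°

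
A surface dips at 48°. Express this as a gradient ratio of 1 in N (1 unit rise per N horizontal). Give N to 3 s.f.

1 : N means tan θ = 1/N, so N = 1/tan 48° = 1/1.1106

1 in 0.900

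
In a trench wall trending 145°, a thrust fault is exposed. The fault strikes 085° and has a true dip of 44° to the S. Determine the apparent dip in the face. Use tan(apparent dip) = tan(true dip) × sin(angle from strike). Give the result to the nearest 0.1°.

The strike is 085° and the section trends 145°; the acute angle between them is β = 60°.
tan α = tan 44° × sin 60° = 0.9657 × 0.8660 = 0.8363
α = arctan(0.8363) = 39.91°

39.9°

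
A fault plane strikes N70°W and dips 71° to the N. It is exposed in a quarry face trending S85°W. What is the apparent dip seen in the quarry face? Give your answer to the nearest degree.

51°

The section lies 25° from the strike.
tan(apparent dip) = tan 71° · sin 25° = 1.2274
apparent dip = arctan 1.2274 = 50.83°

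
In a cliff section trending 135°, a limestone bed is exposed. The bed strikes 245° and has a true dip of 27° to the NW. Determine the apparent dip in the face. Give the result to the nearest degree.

The section lies 70° from the strike.
tan(apparent dip) = tan 27° · sin 70° = 0.4788
α = arctan(0.4788) = 25.58°

26°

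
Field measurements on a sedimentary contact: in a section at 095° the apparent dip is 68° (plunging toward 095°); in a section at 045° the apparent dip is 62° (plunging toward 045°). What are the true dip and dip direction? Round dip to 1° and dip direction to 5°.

The two traces are lines in the plane: v₁ = (sin 95°·cos 68°, cos 95°·cos 68°, −sin 68°), v₂ = (sin 45°·cos 62°, cos 45°·cos 62°, −sin 62°).
Cross product v₁ × v₂ gives the pole to the plane: n ∝ (0.337, 0.022, 0.135).
Dip δ = arctan(|n_h|/n_z) = arctan(0.337/0.135) = 68.2°.
Dip direction = azimuth of (n_x, n_y) = atan2(0.337, 0.022) = 86°.

true dip 68°, dip direction 085°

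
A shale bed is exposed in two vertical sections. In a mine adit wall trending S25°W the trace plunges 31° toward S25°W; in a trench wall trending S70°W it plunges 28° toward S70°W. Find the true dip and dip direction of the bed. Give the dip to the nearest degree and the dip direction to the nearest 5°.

true dip 32°, dip direction 220°

The two traces are lines in the plane: v₁ = (sin 205°·cos 31°, cos 205°·cos 31°, −sin 31°), v₂ = (sin 250°·cos 28°, cos 250°·cos 28°, −sin 28°).
Cross product v₁ × v₂ gives the pole to the plane: n ∝ (-0.209, -0.257, 0.535).
Dip δ = arctan(|n_h|/n_z) = arctan(0.332/0.535) = 31.8°.
The horizontal component of n points toward azimuth atan2(n_x, n_y) = 219°, the dip direction.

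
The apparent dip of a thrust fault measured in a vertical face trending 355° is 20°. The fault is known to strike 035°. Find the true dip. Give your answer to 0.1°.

β = acute angle between strike 035° and section 355° = 40°.
tan(true dip) = tan 20° / sin 40° = 0.5662
δ = arctan(0.5662) = 29.52°

29.5°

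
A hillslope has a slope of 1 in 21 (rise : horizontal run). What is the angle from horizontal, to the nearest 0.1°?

2.7°

tan θ = 1/21 = 0.0476
θ = arctan(0.0476) = 2.73°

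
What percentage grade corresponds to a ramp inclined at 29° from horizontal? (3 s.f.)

grade % = 100 × tan 29° = 100 × 0.5543

55.4%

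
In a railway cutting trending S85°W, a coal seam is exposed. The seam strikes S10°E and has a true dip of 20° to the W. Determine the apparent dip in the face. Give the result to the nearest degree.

The strike is S10°E and the section trends S85°W; the acute angle between them is β = 85°.
tan(apparent dip) = tan 20° · sin 85° = 0.3626
α = arctan(0.3626) = 19.93°

20°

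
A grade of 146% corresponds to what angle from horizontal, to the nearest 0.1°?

tan θ = 146/100 = 1.4600
θ = arctan(1.4600) = 55.59°

55.6°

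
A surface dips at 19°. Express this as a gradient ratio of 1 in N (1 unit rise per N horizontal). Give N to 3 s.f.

1 in 2.90

1 : N means tan θ = 1/N, so N = 1/tan 19° = 1/0.3443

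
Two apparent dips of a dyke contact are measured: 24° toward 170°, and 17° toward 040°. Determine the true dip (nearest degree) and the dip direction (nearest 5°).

Each apparent-dip line lies in the plane. As unit vectors (x east, y north, z up), v₁ plunges 24°→170° and v₂ plunges 17°→040°.
The plane normal is n = v₁ × v₂ ∝ (0.561, -0.204, 0.669).
Dip δ = arctan(|n_h|/n_z) = arctan(0.597/0.669) = 41.7°.
Dip direction = azimuth of (n_x, n_y) = atan2(0.561, -0.204) = 110°.

true dip 42°, dip direction 110°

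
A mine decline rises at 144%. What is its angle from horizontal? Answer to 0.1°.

55.2°

tan θ = 144/100 = 1.4400
θ = arctan(1.4400) = 55.22°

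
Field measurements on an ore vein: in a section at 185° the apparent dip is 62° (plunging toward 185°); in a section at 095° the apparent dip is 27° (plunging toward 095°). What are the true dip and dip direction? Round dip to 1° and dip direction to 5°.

Each apparent-dip line lies in the plane. As unit vectors (x east, y north, z up), v₁ plunges 62°→185° and v₂ plunges 27°→095°.
Cross product v₁ × v₂ gives the pole to the plane: n ∝ (0.144, -0.802, 0.418).
tan δ = √(n_x²+n_y²)/n_z = 0.815/0.418, so δ = 62.8°.
The horizontal component of n points toward azimuth atan2(n_x, n_y) = 170°, the dip direction.

true dip 63°, dip direction 170°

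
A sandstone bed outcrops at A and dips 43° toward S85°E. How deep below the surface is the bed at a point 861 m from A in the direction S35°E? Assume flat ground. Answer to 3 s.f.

The hole lies 50° from the dip direction, so the down-dip offset is 861 × cos 50° = 553.44 m.
Depth = down-dip offset × tan(dip) = 553.44 × tan 43° = 553.44 × 0.9325
Depth = 516.09 m

516 m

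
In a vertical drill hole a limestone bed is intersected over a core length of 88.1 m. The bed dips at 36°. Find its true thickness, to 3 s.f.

71.3 m

True thickness t = h · cos(dip) = 88.1 × cos 36°
t = 88.1 × 0.8090 = 71.274 m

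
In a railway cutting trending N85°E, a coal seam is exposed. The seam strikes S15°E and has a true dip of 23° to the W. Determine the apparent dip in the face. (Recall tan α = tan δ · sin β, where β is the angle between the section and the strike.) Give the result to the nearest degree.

The section lies 80° from the strike.
tan α = tan 23° × sin 80° = 0.4245 × 0.9848 = 0.4180
α = arctan(0.4180) = 22.69°

23°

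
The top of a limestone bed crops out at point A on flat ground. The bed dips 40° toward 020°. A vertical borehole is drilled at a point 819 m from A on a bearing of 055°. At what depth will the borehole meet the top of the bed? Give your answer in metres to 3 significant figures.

The hole lies 35° from the dip direction, so the down-dip offset is 819 × cos 35° = 670.89 m.
Depth = down-dip offset × tan(dip) = 670.89 × tan 40° = 670.89 × 0.8391
Depth = 562.94 m

563 m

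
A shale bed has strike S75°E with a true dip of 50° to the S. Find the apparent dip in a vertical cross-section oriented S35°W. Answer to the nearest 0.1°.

Angle between strike (S75°E) and section (S35°W): β = 70°.
tan α = tan 50° × sin 70° = 1.1918 × 0.9397 = 1.1199
apparent dip = arctan 1.1199 = 48.24°

48.2°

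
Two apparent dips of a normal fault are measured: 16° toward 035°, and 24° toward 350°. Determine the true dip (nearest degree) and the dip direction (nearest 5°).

Each apparent-dip line lies in the plane. As unit vectors (x east, y north, z up), v₁ plunges 16°→035° and v₂ plunges 24°→350°.
Cross product v₁ × v₂ gives the pole to the plane: n ∝ (-0.072, 0.268, 0.621).
tan δ = √(n_x²+n_y²)/n_z = 0.278/0.621, so δ = 24.1°.
Dip direction = azimuth of (n_x, n_y) = atan2(-0.072, 0.268) = 345°.

true dip 24°, dip direction 345°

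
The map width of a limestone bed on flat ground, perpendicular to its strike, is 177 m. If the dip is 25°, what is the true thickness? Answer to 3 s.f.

True thickness t = w · sin(dip) = 177 × sin 25°
t = 177 × 0.4226 = 74.803 m

74.8 m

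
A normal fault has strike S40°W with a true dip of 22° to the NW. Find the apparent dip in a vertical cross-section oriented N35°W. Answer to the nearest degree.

21°

Angle between strike (S40°W) and section (N35°W): β = 75°.
tan(apparent dip) = tan 22° · sin 75° = 0.3903
apparent dip = arctan 0.3903 = 21.32°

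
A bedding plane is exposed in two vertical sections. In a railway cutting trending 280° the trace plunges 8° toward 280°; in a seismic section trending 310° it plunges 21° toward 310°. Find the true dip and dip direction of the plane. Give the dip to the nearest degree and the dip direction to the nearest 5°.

The two traces are lines in the plane: v₁ = (sin 280°·cos 8°, cos 280°·cos 8°, −sin 8°), v₂ = (sin 310°·cos 21°, cos 310°·cos 21°, −sin 21°).
n = v₁ × v₂ = (-0.022, 0.250, 0.462) (taken with n_z > 0).
tan δ = √(n_x²+n_y²)/n_z = 0.251/0.462, so δ = 28.5°.
Dip direction = atan2(-0.022, 0.250) = 355° (azimuth of n's horizontal projection).

true dip 28°, dip direction 355°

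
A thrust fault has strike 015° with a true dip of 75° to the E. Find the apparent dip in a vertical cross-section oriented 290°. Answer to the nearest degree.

The section lies 85° from the strike.
tan α = tan 75° × sin 85° = 3.7321 × 0.9962 = 3.7178
α = arctan(3.7178) = 74.95°

75°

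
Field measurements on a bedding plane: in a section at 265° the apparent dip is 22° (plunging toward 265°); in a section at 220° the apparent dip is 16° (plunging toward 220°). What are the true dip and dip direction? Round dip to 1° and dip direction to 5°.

The two traces are lines in the plane: v₁ = (sin 265°·cos 22°, cos 265°·cos 22°, −sin 22°), v₂ = (sin 220°·cos 16°, cos 220°·cos 16°, −sin 16°).
n = v₁ × v₂ = (-0.254, -0.023, 0.630) (taken with n_z > 0).
True dip = arccos(n_z / |n|) = arccos(0.9272) = 22.0°.
Dip direction = azimuth of (n_x, n_y) = atan2(-0.254, -0.023) = 265°.

true dip 22°, dip direction 265°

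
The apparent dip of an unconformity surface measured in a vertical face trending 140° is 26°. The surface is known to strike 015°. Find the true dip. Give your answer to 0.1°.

The section is 55° from the strike.
tan(true dip) = tan 26° / sin 55° = 0.5954
true dip = arctan 0.5954 = 30.77°

30.8°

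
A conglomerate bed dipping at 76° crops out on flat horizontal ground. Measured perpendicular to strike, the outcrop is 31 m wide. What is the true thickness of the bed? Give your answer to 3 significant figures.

True thickness t = w · sin(dip) = 31 × sin 76°
t = 31 × 0.9703 = 30.079 m

30.1 m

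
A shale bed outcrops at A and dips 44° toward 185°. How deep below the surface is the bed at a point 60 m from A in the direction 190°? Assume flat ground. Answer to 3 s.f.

57.7 m

The hole lies 5° from the dip direction, so the down-dip offset is 60 × cos 5° = 59.77 m.
Depth = down-dip offset × tan(dip) = 59.77 × tan 44° = 59.77 × 0.9657
Depth = 57.72 m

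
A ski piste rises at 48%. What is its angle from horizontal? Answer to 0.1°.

25.6°

tan θ = 48/100 = 0.4800
θ = arctan(0.4800) = 25.64°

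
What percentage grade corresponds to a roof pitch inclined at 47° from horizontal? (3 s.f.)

107%

grade % = 100 × tan 47° = 100 × 1.0724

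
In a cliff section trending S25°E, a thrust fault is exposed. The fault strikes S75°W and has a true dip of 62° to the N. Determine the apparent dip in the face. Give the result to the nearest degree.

The strike is S75°W and the section trends S25°E; the acute angle between them is β = 80°.
tan α = tan 62° × sin 80° = 1.8807 × 0.9848 = 1.8522
apparent dip = arctan 1.8522 = 61.63°

62°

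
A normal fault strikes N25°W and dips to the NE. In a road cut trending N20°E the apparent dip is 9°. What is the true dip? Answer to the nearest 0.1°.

12.6°

The section is 45° from the strike.
tan(true dip) = tan 9° / sin 45° = 0.2240
δ = arctan(0.2240) = 12.63°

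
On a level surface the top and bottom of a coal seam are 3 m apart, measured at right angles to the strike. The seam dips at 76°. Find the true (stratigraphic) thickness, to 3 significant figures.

True thickness t = w · sin(dip) = 3 × sin 76°
t = 3 × 0.9703 = 2.911 m

2.91 m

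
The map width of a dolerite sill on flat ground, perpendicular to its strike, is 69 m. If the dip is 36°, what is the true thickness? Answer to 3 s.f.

40.6 m

True thickness t = w · sin(dip) = 69 × sin 36°
t = 69 × 0.5878 = 40.557 m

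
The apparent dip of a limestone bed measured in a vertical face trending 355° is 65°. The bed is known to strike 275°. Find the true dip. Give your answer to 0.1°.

The section is 80° from the strike.
tan δ = tan α / sin β = tan 65° / sin 80° = 2.1445 / 0.9848 = 2.1776
true dip = arctan 2.1776 = 65.33°

65.3°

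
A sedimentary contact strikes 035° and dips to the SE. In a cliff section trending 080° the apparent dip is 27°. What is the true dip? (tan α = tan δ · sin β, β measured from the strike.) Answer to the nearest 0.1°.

β = acute angle between strike 035° and section 080° = 45°.
tan δ = tan α / sin β = tan 27° / sin 45° = 0.5095 / 0.7071 = 0.7206
δ = arctan(0.7206) = 35.78°

35.8°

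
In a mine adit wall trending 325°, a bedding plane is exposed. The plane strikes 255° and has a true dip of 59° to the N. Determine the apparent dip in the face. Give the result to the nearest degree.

57°

Angle between strike (255°) and section (325°): β = 70°.
tan α = tan 59° × sin 70° = 1.6643 × 0.9397 = 1.5639
apparent dip = arctan 1.5639 = 57.40°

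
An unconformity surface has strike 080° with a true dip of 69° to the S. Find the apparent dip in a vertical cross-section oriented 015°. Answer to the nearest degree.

67°

The strike is 080° and the section trends 015°; the acute angle between them is β = 65°.
tan(apparent dip) = tan 69° · sin 65° = 2.3610
apparent dip = arctan 2.3610 = 67.05°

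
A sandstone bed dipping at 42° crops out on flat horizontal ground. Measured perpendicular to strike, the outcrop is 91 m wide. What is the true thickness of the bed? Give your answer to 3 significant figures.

True thickness t = w · sin(dip) = 91 × sin 42°
t = 91 × 0.6691 = 60.891 m

60.9 m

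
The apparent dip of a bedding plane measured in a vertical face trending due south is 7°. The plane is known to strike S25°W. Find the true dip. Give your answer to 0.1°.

The section is 25° from the strike.
tan(true dip) = tan 7° / sin 25° = 0.2905
true dip = arctan 0.2905 = 16.20°

16.2°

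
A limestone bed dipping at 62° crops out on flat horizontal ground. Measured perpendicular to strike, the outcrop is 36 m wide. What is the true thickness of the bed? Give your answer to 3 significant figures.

True thickness t = w · sin(dip) = 36 × sin 62°
t = 36 × 0.8829 = 31.786 m

31.8 m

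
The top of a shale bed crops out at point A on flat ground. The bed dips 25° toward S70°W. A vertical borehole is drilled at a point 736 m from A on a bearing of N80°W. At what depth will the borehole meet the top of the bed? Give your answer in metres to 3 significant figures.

The hole lies 30° from the dip direction, so the down-dip offset is 736 × cos 30° = 637.39 m.
Depth = down-dip offset × tan(dip) = 637.39 × tan 25° = 637.39 × 0.4663
Depth = 297.22 m

297 m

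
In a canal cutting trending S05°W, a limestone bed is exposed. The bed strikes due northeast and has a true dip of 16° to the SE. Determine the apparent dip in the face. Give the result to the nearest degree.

Angle between strike (due northeast) and section (S05°W): β = 40°.
tan α = tan 16° × sin 40° = 0.2867 × 0.6428 = 0.1843
apparent dip = arctan 0.1843 = 10.44°

10°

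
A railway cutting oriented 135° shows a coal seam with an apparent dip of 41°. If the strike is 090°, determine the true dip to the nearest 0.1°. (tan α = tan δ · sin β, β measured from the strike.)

β = acute angle between strike 090° and section 135° = 45°.
tan δ = tan α / sin β = tan 41° / sin 45° = 0.8693 / 0.7071 = 1.2294
true dip = arctan 1.2294 = 50.87°

50.9°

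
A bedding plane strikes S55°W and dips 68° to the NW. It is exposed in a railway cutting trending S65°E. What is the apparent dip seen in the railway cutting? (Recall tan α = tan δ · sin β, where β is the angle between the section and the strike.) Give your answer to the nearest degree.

Angle between strike (S55°W) and section (S65°E): β = 60°.
tan(apparent dip) = tan 68° · sin 60° = 2.1435
α = arctan(2.1435) = 64.99°

65°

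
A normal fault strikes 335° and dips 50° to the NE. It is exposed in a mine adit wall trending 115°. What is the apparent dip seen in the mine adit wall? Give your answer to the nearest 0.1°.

The section lies 40° from the strike.
tan(apparent dip) = tan 50° · sin 40° = 0.7660
apparent dip = arctan 0.7660 = 37.45°

37.5°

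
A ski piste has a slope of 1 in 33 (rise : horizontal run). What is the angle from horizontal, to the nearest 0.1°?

tan θ = 1/33 = 0.0303
θ = arctan(0.0303) = 1.74°

1.7°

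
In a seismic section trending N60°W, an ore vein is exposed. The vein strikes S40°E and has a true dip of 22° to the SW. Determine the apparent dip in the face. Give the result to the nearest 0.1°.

The strike is S40°E and the section trends N60°W; the acute angle between them is β = 20°.
tan α = tan 22° × sin 20° = 0.4040 × 0.3420 = 0.1382
apparent dip = arctan 0.1382 = 7.87°

7.9°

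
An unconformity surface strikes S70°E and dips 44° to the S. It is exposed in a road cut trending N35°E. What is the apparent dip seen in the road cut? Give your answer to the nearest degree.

43°

The section lies 75° from the strike.
tan α = tan 44° × sin 75° = 0.9657 × 0.9659 = 0.9328
apparent dip = arctan 0.9328 = 43.01°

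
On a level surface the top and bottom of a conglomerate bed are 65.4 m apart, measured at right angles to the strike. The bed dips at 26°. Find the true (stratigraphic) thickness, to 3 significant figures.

True thickness t = w · sin(dip) = 65.4 × sin 26°
t = 65.4 × 0.4384 = 28.669 m

28.7 m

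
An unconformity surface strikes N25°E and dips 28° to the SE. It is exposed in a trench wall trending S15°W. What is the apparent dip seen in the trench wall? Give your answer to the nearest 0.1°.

The section lies 10° from the strike.
tan(apparent dip) = tan 28° · sin 10° = 0.0923
α = arctan(0.0923) = 5.28°

5.3°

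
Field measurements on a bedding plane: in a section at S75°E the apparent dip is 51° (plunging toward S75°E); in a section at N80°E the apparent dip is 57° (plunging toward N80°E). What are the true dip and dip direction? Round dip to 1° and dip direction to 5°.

Represent each trace as a vector plunging at its apparent dip toward its trend (east-north-up frame): v₁ = (0.608, -0.163, -0.777), v₂ = (0.536, 0.095, -0.839).
n = v₁ × v₂ = (0.210, 0.093, 0.145) (taken with n_z > 0).
Dip δ = arctan(|n_h|/n_z) = arctan(0.230/0.145) = 57.8°.
Dip direction = atan2(0.210, 0.093) = 66° (azimuth of n's horizontal projection).

true dip 58°, dip direction 065°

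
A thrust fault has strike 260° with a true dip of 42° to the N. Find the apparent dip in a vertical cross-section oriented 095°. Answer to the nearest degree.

13°

The section lies 15° from the strike.
tan α = tan 42° × sin 15° = 0.9004 × 0.2588 = 0.2330
α = arctan(0.2330) = 13.12°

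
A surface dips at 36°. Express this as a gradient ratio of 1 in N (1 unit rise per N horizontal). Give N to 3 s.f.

1 in 1.38

1 : N means tan θ = 1/N, so N = 1/tan 36° = 1/0.7265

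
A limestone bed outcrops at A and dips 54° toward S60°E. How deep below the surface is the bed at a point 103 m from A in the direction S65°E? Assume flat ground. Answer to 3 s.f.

141 m

The hole lies 5° from the dip direction, so the down-dip offset is 103 × cos 5° = 102.61 m.
Depth = down-dip offset × tan(dip) = 102.61 × tan 54° = 102.61 × 1.3764
Depth = 141.23 m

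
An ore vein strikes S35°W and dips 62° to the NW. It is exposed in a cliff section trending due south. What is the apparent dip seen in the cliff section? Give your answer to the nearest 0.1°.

47.2°

The strike is S35°W and the section trends due south; the acute angle between them is β = 35°.
tan α = tan 62° × sin 35° = 1.8807 × 0.5736 = 1.0787
α = arctan(1.0787) = 47.17°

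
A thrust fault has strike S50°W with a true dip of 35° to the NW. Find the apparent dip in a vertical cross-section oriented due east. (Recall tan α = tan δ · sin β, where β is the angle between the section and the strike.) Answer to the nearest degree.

Angle between strike (S50°W) and section (due east): β = 40°.
tan α = tan 35° × sin 40° = 0.7002 × 0.6428 = 0.4501
apparent dip = arctan 0.4501 = 24.23°

24°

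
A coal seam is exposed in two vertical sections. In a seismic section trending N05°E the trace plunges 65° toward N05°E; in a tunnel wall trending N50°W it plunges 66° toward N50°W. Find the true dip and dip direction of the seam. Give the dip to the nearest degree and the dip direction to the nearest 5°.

The two traces are lines in the plane: v₁ = (sin 5°·cos 65°, cos 5°·cos 65°, −sin 65°), v₂ = (sin 310°·cos 66°, cos 310°·cos 66°, −sin 66°).
n = v₁ × v₂ = (-0.148, 0.316, 0.141) (taken with n_z > 0).
tan δ = √(n_x²+n_y²)/n_z = 0.349/0.141, so δ = 68.0°.
The horizontal component of n points toward azimuth atan2(n_x, n_y) = 335°, the dip direction.

true dip 68°, dip direction 335°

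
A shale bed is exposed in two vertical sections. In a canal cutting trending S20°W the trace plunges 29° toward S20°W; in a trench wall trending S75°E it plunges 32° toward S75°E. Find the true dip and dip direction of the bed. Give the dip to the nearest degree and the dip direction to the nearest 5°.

The two traces are lines in the plane: v₁ = (sin 200°·cos 29°, cos 200°·cos 29°, −sin 29°), v₂ = (sin 105°·cos 32°, cos 105°·cos 32°, −sin 32°).
Cross product v₁ × v₂ gives the pole to the plane: n ∝ (0.329, -0.556, 0.739).
Dip δ = arctan(|n_h|/n_z) = arctan(0.646/0.739) = 41.2°.
Dip direction = azimuth of (n_x, n_y) = atan2(0.329, -0.556) = 149°.

true dip 41°, dip direction 150°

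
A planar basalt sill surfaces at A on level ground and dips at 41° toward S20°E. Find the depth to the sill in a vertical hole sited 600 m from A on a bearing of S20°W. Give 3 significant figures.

The hole lies 40° from the dip direction, so the down-dip offset is 600 × cos 40° = 459.63 m.
Depth = down-dip offset × tan(dip) = 459.63 × tan 41° = 459.63 × 0.8693
Depth = 399.55 m

400 m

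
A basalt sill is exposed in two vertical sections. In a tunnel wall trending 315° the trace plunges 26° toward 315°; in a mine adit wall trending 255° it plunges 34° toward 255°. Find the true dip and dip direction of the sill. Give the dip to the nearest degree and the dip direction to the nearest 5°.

true dip 35°, dip direction 270°

Each apparent-dip line lies in the plane. As unit vectors (x east, y north, z up), v₁ plunges 26°→315° and v₂ plunges 34°→255°.
Cross product v₁ × v₂ gives the pole to the plane: n ∝ (-0.449, -0.004, 0.645).
True dip = arccos(n_z / |n|) = arccos(0.8206) = 34.9°.
Dip direction = azimuth of (n_x, n_y) = atan2(-0.449, -0.004) = 269°.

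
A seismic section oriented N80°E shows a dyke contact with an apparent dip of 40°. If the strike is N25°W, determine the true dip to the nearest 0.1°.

β = acute angle between strike N25°W and section N80°E = 75°.
tan δ = tan α / sin β = tan 40° / sin 75° = 0.8391 / 0.9659 = 0.8687
δ = arctan(0.8687) = 40.98°

41.0°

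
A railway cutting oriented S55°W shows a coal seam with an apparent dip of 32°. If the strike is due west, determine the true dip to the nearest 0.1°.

47.5°

β = acute angle between strike due west and section S55°W = 35°.
tan(true dip) = tan 32° / sin 35° = 1.0894
true dip = arctan 1.0894 = 47.45°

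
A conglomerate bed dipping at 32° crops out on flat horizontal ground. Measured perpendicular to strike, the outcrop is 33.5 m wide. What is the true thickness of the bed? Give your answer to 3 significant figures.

True thickness t = w · sin(dip) = 33.5 × sin 32°
t = 33.5 × 0.5299 = 17.752 m

17.8 m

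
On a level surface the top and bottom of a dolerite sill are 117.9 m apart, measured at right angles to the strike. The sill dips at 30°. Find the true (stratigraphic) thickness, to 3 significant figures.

True thickness t = w · sin(dip) = 117.9 × sin 30°
t = 117.9 × 0.5000 = 58.950 m

58.9 m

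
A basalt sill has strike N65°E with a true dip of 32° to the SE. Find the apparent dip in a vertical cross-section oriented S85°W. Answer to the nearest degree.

The section lies 20° from the strike.
tan α = tan 32° × sin 20° = 0.6249 × 0.3420 = 0.2137
apparent dip = arctan 0.2137 = 12.06°

12°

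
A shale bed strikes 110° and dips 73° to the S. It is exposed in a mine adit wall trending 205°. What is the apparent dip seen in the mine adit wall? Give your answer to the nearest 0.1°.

72.9°

Angle between strike (110°) and section (205°): β = 85°.
tan α = tan 73° × sin 85° = 3.2709 × 0.9962 = 3.2584
apparent dip = arctan 3.2584 = 72.94°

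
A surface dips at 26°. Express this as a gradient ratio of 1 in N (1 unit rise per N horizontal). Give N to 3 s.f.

1 : N means tan θ = 1/N, so N = 1/tan 26° = 1/0.4877

1 in 2.05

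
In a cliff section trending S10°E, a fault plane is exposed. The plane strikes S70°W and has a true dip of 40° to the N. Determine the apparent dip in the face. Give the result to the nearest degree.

Angle between strike (S70°W) and section (S10°E): β = 80°.
tan α = tan 40° × sin 80° = 0.8391 × 0.9848 = 0.8264
apparent dip = arctan 0.8264 = 39.57°

40°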